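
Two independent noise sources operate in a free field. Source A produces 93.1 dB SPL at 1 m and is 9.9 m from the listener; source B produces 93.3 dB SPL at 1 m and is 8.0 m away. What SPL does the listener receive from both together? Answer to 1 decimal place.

At the listener: L_A = 93.1 − 20·log₁₀(9.9) = 73.19 dB; L_B = 93.3 − 20·log₁₀(8.0) = 75.24 dB.
Combined: 10·log₁₀(10^(73.19/10)+10^(75.24/10)) = 77.3 dB SPL.

77.3 dB SPL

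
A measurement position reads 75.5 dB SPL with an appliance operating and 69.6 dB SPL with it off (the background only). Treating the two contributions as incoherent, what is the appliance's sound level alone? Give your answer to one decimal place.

74.2 dB SPL

Remove the background by subtracting linear intensities:
L_src = 10·log₁₀(10^(75.5/10) − 10^(69.6/10)) = 10·log₁₀(26360000) = 74.2 dB SPL.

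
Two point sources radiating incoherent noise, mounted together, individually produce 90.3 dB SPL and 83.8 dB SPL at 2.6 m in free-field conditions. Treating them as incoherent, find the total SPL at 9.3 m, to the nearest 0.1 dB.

Combined at 2.6 m: 10·log₁₀(10^(90.3/10)+10^(83.8/10)) = 91.18 dB SPL.
Then apply −20·log₁₀(9.3/2.6) = -11.07 dB → 80.1 dB SPL.

80.1 dB SPL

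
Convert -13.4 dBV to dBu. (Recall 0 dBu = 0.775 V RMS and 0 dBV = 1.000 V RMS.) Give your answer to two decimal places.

-11.19 dBu

The offset between the scales is 20·log₁₀(0.775/1.000) = −2.214 dB.
So dBu = -13.4 + 2.214 = -11.19 dBu.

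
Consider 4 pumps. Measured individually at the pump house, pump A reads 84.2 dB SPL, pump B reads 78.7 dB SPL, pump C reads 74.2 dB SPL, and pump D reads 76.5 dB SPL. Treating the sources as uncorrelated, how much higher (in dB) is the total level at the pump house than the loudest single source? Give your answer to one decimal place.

Add the sources as powers (linear), then convert back to dB:
L_total = 10·log₁₀(10^(84.2/10) + 10^(78.7/10) + 10^(74.2/10) + 10^(76.5/10)) = 86.11 dB SPL.
Excess over the loudest (84.2 dB): 86.11 − 84.2 = 1.9 dB.

1.9 dB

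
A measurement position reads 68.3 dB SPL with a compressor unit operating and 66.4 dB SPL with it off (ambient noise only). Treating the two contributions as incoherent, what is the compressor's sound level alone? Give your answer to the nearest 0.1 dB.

63.8 dB SPL

Background correction is a power subtraction:
L_src = 10·log₁₀(10^(68.3/10) − 10^(66.4/10)) = 10·log₁₀(2396000) = 63.8 dB SPL.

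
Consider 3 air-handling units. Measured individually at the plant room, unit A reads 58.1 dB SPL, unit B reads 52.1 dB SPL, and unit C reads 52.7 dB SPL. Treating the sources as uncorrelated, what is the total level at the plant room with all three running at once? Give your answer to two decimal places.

59.97 dB SPL

Incoherent sources sum as intensities:
L_total = 10·log₁₀(10^(58.1/10) + 10^(52.1/10) + 10^(52.7/10)) = 10·log₁₀(994000) = 59.97 dB SPL.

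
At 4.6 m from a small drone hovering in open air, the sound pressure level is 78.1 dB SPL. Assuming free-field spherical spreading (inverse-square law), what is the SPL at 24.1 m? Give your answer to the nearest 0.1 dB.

63.7 dB SPL

Inverse-square spreading gives ΔL = −20·log₁₀(d₂/d₁).
ΔL = −20·log₁₀(24.1/4.6) = -14.39 dB, so L₂ = 78.1 + (-14.39) = 63.7 dB SPL.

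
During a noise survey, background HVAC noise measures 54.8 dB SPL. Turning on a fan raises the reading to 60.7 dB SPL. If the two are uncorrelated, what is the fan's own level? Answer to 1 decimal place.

59.4 dB SPL

Subtract intensities: L_src = 10·log₁₀(10^(L_total/10) − 10^(L_bg/10)).
L_src = 10·log₁₀(10^(60.7/10) − 10^(54.8/10)) = 10·log₁₀(872900) = 59.4 dB SPL.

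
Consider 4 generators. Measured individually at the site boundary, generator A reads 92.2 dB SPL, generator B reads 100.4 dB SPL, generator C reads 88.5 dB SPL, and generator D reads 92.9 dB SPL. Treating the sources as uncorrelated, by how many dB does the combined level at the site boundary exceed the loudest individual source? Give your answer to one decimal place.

Uncorrelated sources add in intensity (power), not in dB.
L_total = 10·log₁₀(10^(92.2/10) + 10^(100.4/10) + 10^(88.5/10) + 10^(92.9/10)) = 101.84 dB SPL.
Excess over the loudest (100.4 dB): 101.84 − 100.4 = 1.4 dB.

1.4 dB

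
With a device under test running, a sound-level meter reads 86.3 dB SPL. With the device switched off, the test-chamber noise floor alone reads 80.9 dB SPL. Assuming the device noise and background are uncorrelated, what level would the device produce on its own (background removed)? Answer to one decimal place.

84.8 dB SPL

Remove the background by subtracting linear intensities:
L_src = 10·log₁₀(10^(86.3/10) − 10^(80.9/10)) = 10·log₁₀(303600000) = 84.8 dB SPL.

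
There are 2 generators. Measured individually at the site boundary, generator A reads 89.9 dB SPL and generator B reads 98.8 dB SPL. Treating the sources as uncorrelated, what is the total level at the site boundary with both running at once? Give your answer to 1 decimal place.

Add the sources as powers (linear), then convert back to dB:
L_total = 10·log₁₀(10^(89.9/10) + 10^(98.8/10)) = 10·log₁₀(8563000000) = 99.3 dB SPL.

99.3 dB SPL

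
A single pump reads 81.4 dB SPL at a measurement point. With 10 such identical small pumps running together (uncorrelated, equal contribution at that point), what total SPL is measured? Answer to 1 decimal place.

10 equal incoherent sources raise the level by 10·log₁₀(10) = 10.00 dB.
L_total = 81.4 + 10.00 = 91.4 dB SPL.

91.4 dB SPL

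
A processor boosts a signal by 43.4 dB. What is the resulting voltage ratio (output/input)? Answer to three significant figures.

Voltage ratio = 10^(dB/20).
10^(43.4/20) = 10^(2.170) = 148.

148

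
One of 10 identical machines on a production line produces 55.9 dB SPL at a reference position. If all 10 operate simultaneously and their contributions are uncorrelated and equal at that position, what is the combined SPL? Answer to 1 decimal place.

65.9 dB SPL

10 equal incoherent sources raise the level by 10·log₁₀(10) = 10.00 dB.
L_total = 55.9 + 10.00 = 65.9 dB SPL.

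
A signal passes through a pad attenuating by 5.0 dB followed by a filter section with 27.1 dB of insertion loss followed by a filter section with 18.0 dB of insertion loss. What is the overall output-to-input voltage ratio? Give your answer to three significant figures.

0.00313

Net gain = (−5.0) + (−27.1) + (−18.0) = -50.1 dB.
Voltage ratio = 10^(-50.1/20) = 0.00313.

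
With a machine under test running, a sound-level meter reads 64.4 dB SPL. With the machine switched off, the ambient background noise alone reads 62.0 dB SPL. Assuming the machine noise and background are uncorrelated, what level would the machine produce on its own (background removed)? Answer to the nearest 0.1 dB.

60.7 dB SPL

Background correction is a power subtraction:
L_src = 10·log₁₀(10^(64.4/10) − 10^(62.0/10)) = 10·log₁₀(1169000) = 60.7 dB SPL.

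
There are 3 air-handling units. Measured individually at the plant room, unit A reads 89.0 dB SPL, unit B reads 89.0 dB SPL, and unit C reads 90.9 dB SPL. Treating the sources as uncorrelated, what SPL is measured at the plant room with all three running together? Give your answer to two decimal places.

Incoherent sources sum as intensities:
L_total = 10·log₁₀(10^(89.0/10) + 10^(89.0/10) + 10^(90.9/10)) = 10·log₁₀(2819000000) = 94.50 dB SPL.

94.50 dB SPL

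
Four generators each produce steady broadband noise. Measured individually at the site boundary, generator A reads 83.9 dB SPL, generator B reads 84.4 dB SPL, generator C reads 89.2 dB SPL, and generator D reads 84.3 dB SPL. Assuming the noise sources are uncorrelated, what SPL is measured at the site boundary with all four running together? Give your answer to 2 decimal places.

Uncorrelated sources add in intensity (power), not in dB.
L_total = 10·log₁₀(10^(83.9/10) + 10^(84.4/10) + 10^(89.2/10) + 10^(84.3/10)) = 10·log₁₀(1622000000) = 92.10 dB SPL.

92.10 dB SPL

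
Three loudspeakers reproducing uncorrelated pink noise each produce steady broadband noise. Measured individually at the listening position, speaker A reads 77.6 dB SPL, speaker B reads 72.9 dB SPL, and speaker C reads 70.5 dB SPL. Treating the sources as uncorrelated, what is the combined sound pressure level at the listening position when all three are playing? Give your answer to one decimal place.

Incoherent sources sum as intensities:
L_total = 10·log₁₀(10^(77.6/10) + 10^(72.9/10) + 10^(70.5/10)) = 10·log₁₀(88260000) = 79.5 dB SPL.

79.5 dB SPL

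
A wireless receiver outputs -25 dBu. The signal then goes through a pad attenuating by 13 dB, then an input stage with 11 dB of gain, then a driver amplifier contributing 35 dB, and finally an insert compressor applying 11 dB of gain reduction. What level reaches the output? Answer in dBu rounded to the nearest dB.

Cascaded gains and losses add directly in dB.
-25 − 13 + 11 + 35 − 11 = -3 dBu.

-3 dBu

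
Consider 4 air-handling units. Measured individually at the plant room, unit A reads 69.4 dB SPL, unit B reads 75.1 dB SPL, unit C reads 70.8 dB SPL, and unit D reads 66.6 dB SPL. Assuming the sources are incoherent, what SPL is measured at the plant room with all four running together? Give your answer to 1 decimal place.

77.6 dB SPL

Incoherent sources sum as intensities:
L_total = 10·log₁₀(10^(69.4/10) + 10^(75.1/10) + 10^(70.8/10) + 10^(66.6/10)) = 10·log₁₀(57660000) = 77.6 dB SPL.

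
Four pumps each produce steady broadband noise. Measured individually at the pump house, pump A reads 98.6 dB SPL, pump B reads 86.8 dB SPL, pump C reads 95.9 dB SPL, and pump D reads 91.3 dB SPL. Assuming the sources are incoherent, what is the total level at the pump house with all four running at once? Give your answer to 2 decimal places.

101.13 dB SPL

Uncorrelated sources add in intensity (power), not in dB.
L_total = 10·log₁₀(10^(98.6/10) + 10^(86.8/10) + 10^(95.9/10) + 10^(91.3/10)) = 10·log₁₀(12962000000) = 101.13 dB SPL.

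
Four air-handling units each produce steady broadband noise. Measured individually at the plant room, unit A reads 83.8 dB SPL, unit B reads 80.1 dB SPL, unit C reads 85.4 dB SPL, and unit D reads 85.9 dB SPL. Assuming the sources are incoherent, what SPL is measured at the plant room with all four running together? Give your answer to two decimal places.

Uncorrelated sources add in intensity (power), not in dB.
L_total = 10·log₁₀(10^(83.8/10) + 10^(80.1/10) + 10^(85.4/10) + 10^(85.9/10)) = 10·log₁₀(1078000000) = 90.33 dB SPL.

90.33 dB SPL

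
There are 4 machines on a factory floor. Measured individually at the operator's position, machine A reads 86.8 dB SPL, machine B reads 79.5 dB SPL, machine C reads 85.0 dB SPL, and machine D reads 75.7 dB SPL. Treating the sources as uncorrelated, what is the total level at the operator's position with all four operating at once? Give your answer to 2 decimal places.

89.64 dB SPL

Add the sources as powers (linear), then convert back to dB:
L_total = 10·log₁₀(10^(86.8/10) + 10^(79.5/10) + 10^(85.0/10) + 10^(75.7/10)) = 10·log₁₀(921100000) = 89.64 dB SPL.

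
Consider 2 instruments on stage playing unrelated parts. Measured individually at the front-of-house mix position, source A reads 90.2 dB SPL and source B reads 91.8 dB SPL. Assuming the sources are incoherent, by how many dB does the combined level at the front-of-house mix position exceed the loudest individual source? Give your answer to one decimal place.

2.3 dB

Uncorrelated sources add in intensity (power), not in dB.
L_total = 10·log₁₀(10^(90.2/10) + 10^(91.8/10)) = 94.08 dB SPL.
Excess over the loudest (91.8 dB): 94.08 − 91.8 = 2.3 dB.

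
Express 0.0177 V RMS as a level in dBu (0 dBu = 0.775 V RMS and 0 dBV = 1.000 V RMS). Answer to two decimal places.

-32.83 dBu

dBu = 20·log₁₀(V / 0.775 V).
20·log₁₀(0.0177/0.775) = -32.83 dBu.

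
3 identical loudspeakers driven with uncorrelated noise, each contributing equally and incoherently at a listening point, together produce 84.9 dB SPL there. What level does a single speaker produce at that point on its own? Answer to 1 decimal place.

80.1 dB SPL

3 equal incoherent sources add 10·log₁₀(3) = 4.77 dB over one source.
L_one = 84.9 − 4.77 = 80.1 dB SPL.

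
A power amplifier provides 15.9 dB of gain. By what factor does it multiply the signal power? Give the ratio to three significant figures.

Power ratio = 10^(dB/10).
10^(15.9/10) = 10^(1.590) = 38.9.

38.9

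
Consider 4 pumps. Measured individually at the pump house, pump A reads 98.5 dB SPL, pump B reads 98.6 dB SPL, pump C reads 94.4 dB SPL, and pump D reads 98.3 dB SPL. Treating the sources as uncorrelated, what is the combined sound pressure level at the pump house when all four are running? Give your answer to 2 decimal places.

103.77 dB SPL

Uncorrelated sources add in intensity (power), not in dB.
L_total = 10·log₁₀(10^(98.5/10) + 10^(98.6/10) + 10^(94.4/10) + 10^(98.3/10)) = 10·log₁₀(23839000000) = 103.77 dB SPL.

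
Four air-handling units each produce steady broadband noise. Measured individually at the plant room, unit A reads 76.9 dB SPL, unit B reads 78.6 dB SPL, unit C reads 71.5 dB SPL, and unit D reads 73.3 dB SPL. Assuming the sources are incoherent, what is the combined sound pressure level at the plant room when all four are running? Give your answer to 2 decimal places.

Add the sources as powers (linear), then convert back to dB:
L_total = 10·log₁₀(10^(76.9/10) + 10^(78.6/10) + 10^(71.5/10) + 10^(73.3/10)) = 10·log₁₀(156900000) = 81.96 dB SPL.

81.96 dB SPL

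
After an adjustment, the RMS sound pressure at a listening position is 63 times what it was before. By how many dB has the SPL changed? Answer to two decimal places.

SPL change from a pressure ratio uses the 20·log₁₀ form:
20·log₁₀(63) = 35.99 dB.

35.99 dB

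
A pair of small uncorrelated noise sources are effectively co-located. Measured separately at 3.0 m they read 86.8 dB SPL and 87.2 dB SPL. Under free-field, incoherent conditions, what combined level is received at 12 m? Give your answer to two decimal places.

Combined at 3.0 m: 10·log₁₀(10^(86.8/10)+10^(87.2/10)) = 90.015 dB SPL.
Then apply −20·log₁₀(12/3.0) = -12.041 dB → 77.97 dB SPL.

77.97 dB SPL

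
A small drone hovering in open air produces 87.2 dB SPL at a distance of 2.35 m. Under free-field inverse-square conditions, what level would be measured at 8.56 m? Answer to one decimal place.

76.0 dB SPL

Free-field point source: level drops by 20·log₁₀ of the distance ratio.
ΔL = −20·log₁₀(8.56/2.35) = -11.23 dB, so L₂ = 87.2 + (-11.23) = 76.0 dB SPL.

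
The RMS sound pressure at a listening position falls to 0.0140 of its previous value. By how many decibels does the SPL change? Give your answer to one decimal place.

Sound pressure is an amplitude quantity: ΔL = 20·log₁₀(p₂/p₁).
20·log₁₀(0.0140) = -37.1 dB.

-37.1 dB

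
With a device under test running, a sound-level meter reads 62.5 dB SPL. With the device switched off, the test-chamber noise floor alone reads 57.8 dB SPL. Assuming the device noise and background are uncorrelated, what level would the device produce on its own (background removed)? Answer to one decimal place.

Remove the background by subtracting linear intensities:
L_src = 10·log₁₀(10^(62.5/10) − 10^(57.8/10)) = 10·log₁₀(1176000) = 60.7 dB SPL.

60.7 dB SPL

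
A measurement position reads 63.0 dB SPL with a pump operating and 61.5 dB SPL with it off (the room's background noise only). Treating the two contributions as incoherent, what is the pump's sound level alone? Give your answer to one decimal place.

Background correction is a power subtraction:
L_src = 10·log₁₀(10^(63.0/10) − 10^(61.5/10)) = 10·log₁₀(582700) = 57.7 dB SPL.

57.7 dB SPL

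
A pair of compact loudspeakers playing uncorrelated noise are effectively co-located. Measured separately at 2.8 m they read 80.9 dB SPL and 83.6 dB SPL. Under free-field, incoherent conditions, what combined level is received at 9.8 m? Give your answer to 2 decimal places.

Combined at 2.8 m: 10·log₁₀(10^(80.9/10)+10^(83.6/10)) = 85.467 dB SPL.
Then apply −20·log₁₀(9.8/2.8) = -10.881 dB → 74.59 dB SPL.

74.59 dB SPL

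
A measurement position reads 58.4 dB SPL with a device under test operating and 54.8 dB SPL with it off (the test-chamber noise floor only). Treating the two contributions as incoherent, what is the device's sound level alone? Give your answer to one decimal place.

Background correction is a power subtraction:
L_src = 10·log₁₀(10^(58.4/10) − 10^(54.8/10)) = 10·log₁₀(389800) = 55.9 dB SPL.

55.9 dB SPL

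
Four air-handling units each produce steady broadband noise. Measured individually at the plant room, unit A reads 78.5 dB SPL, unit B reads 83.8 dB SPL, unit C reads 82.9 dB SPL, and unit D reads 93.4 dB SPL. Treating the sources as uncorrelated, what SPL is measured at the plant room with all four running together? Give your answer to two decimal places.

Add the sources as powers (linear), then convert back to dB:
L_total = 10·log₁₀(10^(78.5/10) + 10^(83.8/10) + 10^(82.9/10) + 10^(93.4/10)) = 10·log₁₀(2693000000) = 94.30 dB SPL.

94.30 dB SPL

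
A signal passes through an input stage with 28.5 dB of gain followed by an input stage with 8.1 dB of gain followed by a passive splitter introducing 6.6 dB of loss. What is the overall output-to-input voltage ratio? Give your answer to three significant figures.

31.6

Net gain = 28.5 + 8.1 + (−6.6) = 30.0 dB.
Voltage ratio = 10^(30.0/20) = 31.6.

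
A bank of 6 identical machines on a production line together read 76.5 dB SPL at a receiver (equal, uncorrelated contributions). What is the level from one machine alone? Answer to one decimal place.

6 equal incoherent sources add 10·log₁₀(6) = 7.78 dB over one source.
L_one = 76.5 − 7.78 = 68.7 dB SPL.

68.7 dB SPL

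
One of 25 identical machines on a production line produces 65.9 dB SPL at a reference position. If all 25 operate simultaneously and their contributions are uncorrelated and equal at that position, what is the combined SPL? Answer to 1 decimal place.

25 equal incoherent sources raise the level by 10·log₁₀(25) = 13.98 dB.
L_total = 65.9 + 13.98 = 79.9 dB SPL.

79.9 dB SPL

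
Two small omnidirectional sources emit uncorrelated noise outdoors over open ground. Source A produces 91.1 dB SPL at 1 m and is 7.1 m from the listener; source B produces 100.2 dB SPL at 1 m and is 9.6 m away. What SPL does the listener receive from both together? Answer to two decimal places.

81.44 dB SPL

At the listener: L_A = 91.1 − 20·log₁₀(7.1) = 74.075 dB; L_B = 100.2 − 20·log₁₀(9.6) = 80.555 dB.
Combined: 10·log₁₀(10^(74.075/10)+10^(80.555/10)) = 81.44 dB SPL.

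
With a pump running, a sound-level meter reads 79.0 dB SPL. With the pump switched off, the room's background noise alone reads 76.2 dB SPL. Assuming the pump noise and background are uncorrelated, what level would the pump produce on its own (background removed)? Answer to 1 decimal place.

75.8 dB SPL

Subtract intensities: L_src = 10·log₁₀(10^(L_total/10) − 10^(L_bg/10)).
L_src = 10·log₁₀(10^(79.0/10) − 10^(76.2/10)) = 10·log₁₀(37750000) = 75.8 dB SPL.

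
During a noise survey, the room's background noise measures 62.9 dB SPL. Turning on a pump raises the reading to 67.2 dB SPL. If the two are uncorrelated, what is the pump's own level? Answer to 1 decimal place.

65.2 dB SPL

Remove the background by subtracting linear intensities:
L_src = 10·log₁₀(10^(67.2/10) − 10^(62.9/10)) = 10·log₁₀(3298000) = 65.2 dB SPL.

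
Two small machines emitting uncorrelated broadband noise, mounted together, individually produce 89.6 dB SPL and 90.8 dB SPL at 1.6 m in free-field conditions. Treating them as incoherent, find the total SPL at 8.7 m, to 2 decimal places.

Combined at 1.6 m: 10·log₁₀(10^(89.6/10)+10^(90.8/10)) = 93.252 dB SPL.
Then apply −20·log₁₀(8.7/1.6) = -14.708 dB → 78.54 dB SPL.

78.54 dB SPL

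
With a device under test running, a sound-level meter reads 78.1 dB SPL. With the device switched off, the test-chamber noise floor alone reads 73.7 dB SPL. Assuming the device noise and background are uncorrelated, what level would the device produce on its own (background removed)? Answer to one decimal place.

76.1 dB SPL

Subtract intensities: L_src = 10·log₁₀(10^(L_total/10) − 10^(L_bg/10)).
L_src = 10·log₁₀(10^(78.1/10) − 10^(73.7/10)) = 10·log₁₀(41120000) = 76.1 dB SPL.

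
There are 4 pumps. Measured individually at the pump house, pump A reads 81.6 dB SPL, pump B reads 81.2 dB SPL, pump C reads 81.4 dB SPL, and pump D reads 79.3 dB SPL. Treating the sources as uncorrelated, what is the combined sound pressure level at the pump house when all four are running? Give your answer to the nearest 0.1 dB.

Incoherent sources sum as intensities:
L_total = 10·log₁₀(10^(81.6/10) + 10^(81.2/10) + 10^(81.4/10) + 10^(79.3/10)) = 10·log₁₀(499500000) = 87.0 dB SPL.

87.0 dB SPL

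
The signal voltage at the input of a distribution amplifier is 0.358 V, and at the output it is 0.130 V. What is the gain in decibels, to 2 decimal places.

Voltage ratio → dB uses the 20·log₁₀ form:
20·log₁₀(0.130/0.358) = 20·log₁₀(0.3631) = -8.80 dB.

-8.80 dB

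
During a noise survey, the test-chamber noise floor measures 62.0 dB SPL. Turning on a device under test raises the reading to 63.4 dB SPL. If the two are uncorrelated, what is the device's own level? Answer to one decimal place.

Remove the background by subtracting linear intensities:
L_src = 10·log₁₀(10^(63.4/10) − 10^(62.0/10)) = 10·log₁₀(602900) = 57.8 dB SPL.

57.8 dB SPL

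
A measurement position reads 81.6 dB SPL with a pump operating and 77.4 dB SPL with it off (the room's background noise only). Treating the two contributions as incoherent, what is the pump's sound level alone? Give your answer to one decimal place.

79.5 dB SPL

Subtract intensities: L_src = 10·log₁₀(10^(L_total/10) − 10^(L_bg/10)).
L_src = 10·log₁₀(10^(81.6/10) − 10^(77.4/10)) = 10·log₁₀(89590000) = 79.5 dB SPL.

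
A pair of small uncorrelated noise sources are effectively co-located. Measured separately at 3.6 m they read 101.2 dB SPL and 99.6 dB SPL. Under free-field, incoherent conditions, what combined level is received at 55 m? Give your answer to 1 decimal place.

79.8 dB SPL

Combined at 3.6 m: 10·log₁₀(10^(101.2/10)+10^(99.6/10)) = 103.48 dB SPL.
Then apply −20·log₁₀(55/3.6) = -23.68 dB → 79.8 dB SPL.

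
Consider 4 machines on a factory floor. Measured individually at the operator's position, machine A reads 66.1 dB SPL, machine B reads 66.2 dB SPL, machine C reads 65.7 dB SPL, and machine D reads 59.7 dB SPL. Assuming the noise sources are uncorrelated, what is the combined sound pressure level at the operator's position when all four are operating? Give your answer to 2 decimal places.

Incoherent sources sum as intensities:
L_total = 10·log₁₀(10^(66.1/10) + 10^(66.2/10) + 10^(65.7/10) + 10^(59.7/10)) = 10·log₁₀(12890000) = 71.10 dB SPL.

71.10 dB SPL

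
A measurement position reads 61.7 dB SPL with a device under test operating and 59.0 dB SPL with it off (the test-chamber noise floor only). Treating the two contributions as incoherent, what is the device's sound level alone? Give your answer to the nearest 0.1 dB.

Subtract intensities: L_src = 10·log₁₀(10^(L_total/10) − 10^(L_bg/10)).
L_src = 10·log₁₀(10^(61.7/10) − 10^(59.0/10)) = 10·log₁₀(684800) = 58.4 dB SPL.

58.4 dB SPL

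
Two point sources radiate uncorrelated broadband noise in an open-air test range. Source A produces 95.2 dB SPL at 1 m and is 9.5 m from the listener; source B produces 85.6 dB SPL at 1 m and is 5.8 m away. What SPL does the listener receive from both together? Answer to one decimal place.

At the listener: L_A = 95.2 − 20·log₁₀(9.5) = 75.65 dB; L_B = 85.6 − 20·log₁₀(5.8) = 70.33 dB.
Combined: 10·log₁₀(10^(75.65/10)+10^(70.33/10)) = 76.8 dB SPL.

76.8 dB SPL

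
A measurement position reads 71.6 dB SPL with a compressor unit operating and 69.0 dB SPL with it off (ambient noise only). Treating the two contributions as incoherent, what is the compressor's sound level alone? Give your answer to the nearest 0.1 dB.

68.1 dB SPL

Remove the background by subtracting linear intensities:
L_src = 10·log₁₀(10^(71.6/10) − 10^(69.0/10)) = 10·log₁₀(6511000) = 68.1 dB SPL.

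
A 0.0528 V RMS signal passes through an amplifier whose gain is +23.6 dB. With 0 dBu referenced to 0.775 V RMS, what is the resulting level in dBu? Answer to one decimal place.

Input level: 20·log₁₀(0.0528/0.775) = -23.33 dBu.
Output: -23.33 + 23.6 = +0.3 dBu.

+0.3 dBu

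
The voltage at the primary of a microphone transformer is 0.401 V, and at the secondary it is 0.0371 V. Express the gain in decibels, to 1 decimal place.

-20.7 dB

For a voltage ratio, dB = 20·log₁₀(V₂/V₁).
20·log₁₀(0.0371/0.401) = 20·log₁₀(0.09252) = -20.7 dB.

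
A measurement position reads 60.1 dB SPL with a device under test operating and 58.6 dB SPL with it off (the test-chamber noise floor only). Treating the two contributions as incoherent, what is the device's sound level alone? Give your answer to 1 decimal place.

54.8 dB SPL

Background correction is a power subtraction:
L_src = 10·log₁₀(10^(60.1/10) − 10^(58.6/10)) = 10·log₁₀(298900) = 54.8 dB SPL.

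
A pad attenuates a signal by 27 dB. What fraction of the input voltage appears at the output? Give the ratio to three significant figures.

Voltage ratio = 10^(dB/20).
10^(-27/20) = 10^(-1.350) = 0.0447.

0.0447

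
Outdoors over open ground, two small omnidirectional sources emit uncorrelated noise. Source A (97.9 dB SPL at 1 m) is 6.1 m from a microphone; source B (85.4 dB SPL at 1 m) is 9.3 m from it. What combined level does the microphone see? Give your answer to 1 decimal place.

82.3 dB SPL

At the listener: L_A = 97.9 − 20·log₁₀(6.1) = 82.19 dB; L_B = 85.4 − 20·log₁₀(9.3) = 66.03 dB.
Combined: 10·log₁₀(10^(82.19/10)+10^(66.03/10)) = 82.3 dB SPL.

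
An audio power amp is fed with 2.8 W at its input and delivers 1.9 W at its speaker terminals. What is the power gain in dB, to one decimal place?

-1.7 dB

Power is a power quantity, so gain = 10·log₁₀(P_out/P_in).
10·log₁₀(1.9/2.8) = 10·log₁₀(0.6786) = -1.7 dB.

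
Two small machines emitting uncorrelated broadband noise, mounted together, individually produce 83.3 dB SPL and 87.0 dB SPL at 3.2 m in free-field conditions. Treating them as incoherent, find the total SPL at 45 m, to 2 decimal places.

65.58 dB SPL

Combined at 3.2 m: 10·log₁₀(10^(83.3/10)+10^(87.0/10)) = 88.543 dB SPL.
Then apply −20·log₁₀(45/3.2) = -22.961 dB → 65.58 dB SPL.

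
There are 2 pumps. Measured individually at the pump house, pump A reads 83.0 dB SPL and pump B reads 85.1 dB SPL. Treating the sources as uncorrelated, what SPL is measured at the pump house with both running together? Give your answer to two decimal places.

Add the sources as powers (linear), then convert back to dB:
L_total = 10·log₁₀(10^(83.0/10) + 10^(85.1/10)) = 10·log₁₀(523100000) = 87.19 dB SPL.

87.19 dB SPL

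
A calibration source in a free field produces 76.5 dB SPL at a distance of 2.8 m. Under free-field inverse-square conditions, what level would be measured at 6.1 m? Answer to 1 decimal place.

69.7 dB SPL

For a point source in a free field, ΔL = −20·log₁₀(d₂/d₁).
ΔL = −20·log₁₀(6.1/2.8) = -6.76 dB, so L₂ = 76.5 + (-6.76) = 69.7 dB SPL.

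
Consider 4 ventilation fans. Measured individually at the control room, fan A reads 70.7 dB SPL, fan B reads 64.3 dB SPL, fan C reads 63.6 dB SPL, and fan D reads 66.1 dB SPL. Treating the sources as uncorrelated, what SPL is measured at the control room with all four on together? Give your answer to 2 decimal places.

73.18 dB SPL

Incoherent sources sum as intensities:
L_total = 10·log₁₀(10^(70.7/10) + 10^(64.3/10) + 10^(63.6/10) + 10^(66.1/10)) = 10·log₁₀(20810000) = 73.18 dB SPL.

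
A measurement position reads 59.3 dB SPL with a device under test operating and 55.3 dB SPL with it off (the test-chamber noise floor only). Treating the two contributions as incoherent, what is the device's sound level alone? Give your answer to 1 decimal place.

57.1 dB SPL

Background correction is a power subtraction:
L_src = 10·log₁₀(10^(59.3/10) − 10^(55.3/10)) = 10·log₁₀(512300) = 57.1 dB SPL.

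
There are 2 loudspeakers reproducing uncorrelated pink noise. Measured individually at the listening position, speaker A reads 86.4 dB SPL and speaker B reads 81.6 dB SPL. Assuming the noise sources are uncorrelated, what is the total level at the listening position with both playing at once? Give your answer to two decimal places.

Uncorrelated sources add in intensity (power), not in dB.
L_total = 10·log₁₀(10^(86.4/10) + 10^(81.6/10)) = 10·log₁₀(581100000) = 87.64 dB SPL.

87.64 dB SPL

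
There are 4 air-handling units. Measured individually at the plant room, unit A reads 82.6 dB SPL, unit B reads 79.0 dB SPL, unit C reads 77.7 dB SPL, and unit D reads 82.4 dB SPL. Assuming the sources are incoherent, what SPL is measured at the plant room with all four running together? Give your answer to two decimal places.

86.94 dB SPL

Uncorrelated sources add in intensity (power), not in dB.
L_total = 10·log₁₀(10^(82.6/10) + 10^(79.0/10) + 10^(77.7/10) + 10^(82.4/10)) = 10·log₁₀(494100000) = 86.94 dB SPL.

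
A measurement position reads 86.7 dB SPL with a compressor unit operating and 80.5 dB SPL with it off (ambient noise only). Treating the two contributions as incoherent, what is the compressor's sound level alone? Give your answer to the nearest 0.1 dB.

85.5 dB SPL

Subtract intensities: L_src = 10·log₁₀(10^(L_total/10) − 10^(L_bg/10)).
L_src = 10·log₁₀(10^(86.7/10) − 10^(80.5/10)) = 10·log₁₀(355500000) = 85.5 dB SPL.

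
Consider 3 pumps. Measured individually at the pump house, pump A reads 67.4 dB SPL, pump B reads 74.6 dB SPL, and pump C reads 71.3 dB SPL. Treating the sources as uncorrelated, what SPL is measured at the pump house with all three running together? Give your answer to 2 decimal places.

76.80 dB SPL

Incoherent sources sum as intensities:
L_total = 10·log₁₀(10^(67.4/10) + 10^(74.6/10) + 10^(71.3/10)) = 10·log₁₀(47830000) = 76.80 dB SPL.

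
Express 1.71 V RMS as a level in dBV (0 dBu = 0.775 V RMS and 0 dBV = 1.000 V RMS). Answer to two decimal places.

dBV = 20·log₁₀(V / 1.000 V).
20·log₁₀(1.71/1.000) = +4.66 dBV.

+4.66 dBV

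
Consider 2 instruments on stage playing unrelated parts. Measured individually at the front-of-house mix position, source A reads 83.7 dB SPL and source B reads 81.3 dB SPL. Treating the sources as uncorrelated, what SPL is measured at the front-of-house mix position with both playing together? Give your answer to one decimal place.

85.7 dB SPL

Incoherent sources sum as intensities:
L_total = 10·log₁₀(10^(83.7/10) + 10^(81.3/10)) = 10·log₁₀(369300000) = 85.7 dB SPL.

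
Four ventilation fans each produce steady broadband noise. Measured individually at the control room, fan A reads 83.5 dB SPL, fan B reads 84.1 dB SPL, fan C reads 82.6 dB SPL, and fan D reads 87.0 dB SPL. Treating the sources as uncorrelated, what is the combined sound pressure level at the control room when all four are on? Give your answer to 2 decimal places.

Add the sources as powers (linear), then convert back to dB:
L_total = 10·log₁₀(10^(83.5/10) + 10^(84.1/10) + 10^(82.6/10) + 10^(87.0/10)) = 10·log₁₀(1164000000) = 90.66 dB SPL.

90.66 dB SPL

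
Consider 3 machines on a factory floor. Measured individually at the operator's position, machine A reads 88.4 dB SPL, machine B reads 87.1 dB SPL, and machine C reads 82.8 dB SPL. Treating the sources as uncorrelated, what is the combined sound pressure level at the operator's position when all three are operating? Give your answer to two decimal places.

Incoherent sources sum as intensities:
L_total = 10·log₁₀(10^(88.4/10) + 10^(87.1/10) + 10^(82.8/10)) = 10·log₁₀(1395000000) = 91.45 dB SPL.

91.45 dB SPL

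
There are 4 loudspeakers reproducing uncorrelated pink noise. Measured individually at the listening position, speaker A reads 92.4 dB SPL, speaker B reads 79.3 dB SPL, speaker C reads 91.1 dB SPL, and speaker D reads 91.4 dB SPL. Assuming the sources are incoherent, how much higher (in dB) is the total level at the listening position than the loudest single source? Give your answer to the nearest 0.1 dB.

4.1 dB

Uncorrelated sources add in intensity (power), not in dB.
L_total = 10·log₁₀(10^(92.4/10) + 10^(79.3/10) + 10^(91.1/10) + 10^(91.4/10)) = 96.52 dB SPL.
Excess over the loudest (92.4 dB): 96.52 − 92.4 = 4.1 dB.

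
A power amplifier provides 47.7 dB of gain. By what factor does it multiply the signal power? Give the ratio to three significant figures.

Power ratio = 10^(dB/10).
10^(47.7/10) = 10^(4.770) = 58900.

58900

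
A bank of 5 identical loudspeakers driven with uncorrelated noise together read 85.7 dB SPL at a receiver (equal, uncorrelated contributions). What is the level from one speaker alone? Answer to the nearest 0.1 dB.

5 equal incoherent sources add 10·log₁₀(5) = 6.99 dB over one source.
L_one = 85.7 − 6.99 = 78.7 dB SPL.

78.7 dB SPL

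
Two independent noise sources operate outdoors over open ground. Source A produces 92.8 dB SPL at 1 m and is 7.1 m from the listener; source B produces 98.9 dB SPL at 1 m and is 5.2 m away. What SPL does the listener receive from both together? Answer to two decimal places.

85.12 dB SPL

At the listener: L_A = 92.8 − 20·log₁₀(7.1) = 75.775 dB; L_B = 98.9 − 20·log₁₀(5.2) = 84.580 dB.
Combined: 10·log₁₀(10^(75.775/10)+10^(84.580/10)) = 85.12 dB SPL.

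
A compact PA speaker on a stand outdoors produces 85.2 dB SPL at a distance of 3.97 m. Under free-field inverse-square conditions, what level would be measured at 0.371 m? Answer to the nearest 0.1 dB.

105.8 dB SPL

Inverse-square spreading gives ΔL = −20·log₁₀(d₂/d₁).
ΔL = −20·log₁₀(0.371/3.97) = 20.59 dB, so L₂ = 85.2 + (20.59) = 105.8 dB SPL.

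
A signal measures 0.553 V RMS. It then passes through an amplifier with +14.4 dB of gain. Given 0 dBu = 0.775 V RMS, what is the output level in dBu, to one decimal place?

Input level: 20·log₁₀(0.553/0.775) = -2.93 dBu.
Output: -2.93 + 14.4 = +11.5 dBu.

+11.5 dBu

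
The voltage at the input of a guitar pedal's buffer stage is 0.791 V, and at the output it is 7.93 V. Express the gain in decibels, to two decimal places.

20.02 dB

Voltage is an amplitude quantity, so gain = 20·log₁₀(V_out/V_in).
20·log₁₀(7.93/0.791) = 20·log₁₀(10.03) = 20.02 dB.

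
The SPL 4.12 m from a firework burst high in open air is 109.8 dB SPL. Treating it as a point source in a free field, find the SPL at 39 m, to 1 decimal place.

For a point source in a free field, ΔL = −20·log₁₀(d₂/d₁).
ΔL = −20·log₁₀(39/4.12) = -19.52 dB, so L₂ = 109.8 + (-19.52) = 90.3 dB SPL.

90.3 dB SPL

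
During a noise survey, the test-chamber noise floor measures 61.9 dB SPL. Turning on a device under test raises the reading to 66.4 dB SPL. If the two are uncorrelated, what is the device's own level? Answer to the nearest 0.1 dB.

64.5 dB SPL

Background correction is a power subtraction:
L_src = 10·log₁₀(10^(66.4/10) − 10^(61.9/10)) = 10·log₁₀(2816000) = 64.5 dB SPL.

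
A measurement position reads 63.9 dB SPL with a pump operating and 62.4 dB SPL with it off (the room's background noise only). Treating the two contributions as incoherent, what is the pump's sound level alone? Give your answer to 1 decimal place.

Background correction is a power subtraction:
L_src = 10·log₁₀(10^(63.9/10) − 10^(62.4/10)) = 10·log₁₀(716900) = 58.6 dB SPL.

58.6 dB SPL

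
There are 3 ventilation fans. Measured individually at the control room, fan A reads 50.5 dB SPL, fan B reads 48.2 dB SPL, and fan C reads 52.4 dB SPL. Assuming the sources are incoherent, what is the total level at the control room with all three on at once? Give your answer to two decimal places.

55.47 dB SPL

Incoherent sources sum as intensities:
L_total = 10·log₁₀(10^(50.5/10) + 10^(48.2/10) + 10^(52.4/10)) = 10·log₁₀(352100) = 55.47 dB SPL.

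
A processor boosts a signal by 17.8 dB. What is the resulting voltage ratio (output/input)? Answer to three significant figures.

Voltage ratio = 10^(dB/20).
10^(17.8/20) = 10^(0.8900) = 7.76.

7.76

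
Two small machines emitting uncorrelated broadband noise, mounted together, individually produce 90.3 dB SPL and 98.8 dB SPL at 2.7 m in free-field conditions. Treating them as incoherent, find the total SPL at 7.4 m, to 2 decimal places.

90.62 dB SPL

Combined at 2.7 m: 10·log₁₀(10^(90.3/10)+10^(98.8/10)) = 99.374 dB SPL.
Then apply −20·log₁₀(7.4/2.7) = -8.757 dB → 90.62 dB SPL.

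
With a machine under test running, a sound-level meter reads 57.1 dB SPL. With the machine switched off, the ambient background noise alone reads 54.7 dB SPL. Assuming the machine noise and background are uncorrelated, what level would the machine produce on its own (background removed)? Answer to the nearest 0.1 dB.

53.4 dB SPL

Background correction is a power subtraction:
L_src = 10·log₁₀(10^(57.1/10) − 10^(54.7/10)) = 10·log₁₀(217700) = 53.4 dB SPL.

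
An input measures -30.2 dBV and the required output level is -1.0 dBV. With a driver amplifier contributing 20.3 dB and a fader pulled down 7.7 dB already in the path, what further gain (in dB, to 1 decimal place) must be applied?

16.6 dB

The required make-up gain is the shortfall in the dB sum.
G = -1.0 − (-30.2) − 20.3 + 7.7 = 16.6 dB.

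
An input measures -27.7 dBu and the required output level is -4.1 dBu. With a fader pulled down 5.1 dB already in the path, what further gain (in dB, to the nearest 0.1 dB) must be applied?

The required make-up gain is the shortfall in the dB sum.
G = -4.1 − (-27.7) + 5.1 = 28.7 dB.

28.7 dB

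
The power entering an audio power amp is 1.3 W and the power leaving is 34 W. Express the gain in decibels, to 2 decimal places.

Power ratio → dB uses the 10·log₁₀ form:
10·log₁₀(34/1.3) = 10·log₁₀(26.15) = 14.18 dB.

14.18 dB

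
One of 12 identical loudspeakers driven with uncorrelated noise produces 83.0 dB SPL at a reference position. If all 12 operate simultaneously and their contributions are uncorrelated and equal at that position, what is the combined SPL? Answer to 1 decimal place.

12 equal incoherent sources raise the level by 10·log₁₀(12) = 10.79 dB.
L_total = 83.0 + 10.79 = 93.8 dB SPL.

93.8 dB SPL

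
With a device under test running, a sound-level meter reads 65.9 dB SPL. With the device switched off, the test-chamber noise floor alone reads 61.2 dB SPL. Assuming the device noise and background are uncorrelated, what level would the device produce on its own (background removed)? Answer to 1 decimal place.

Remove the background by subtracting linear intensities:
L_src = 10·log₁₀(10^(65.9/10) − 10^(61.2/10)) = 10·log₁₀(2572000) = 64.1 dB SPL.

64.1 dB SPL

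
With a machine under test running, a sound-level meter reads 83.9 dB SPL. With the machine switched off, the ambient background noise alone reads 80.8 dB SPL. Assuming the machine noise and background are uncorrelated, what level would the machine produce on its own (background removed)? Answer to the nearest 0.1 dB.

81.0 dB SPL

Background correction is a power subtraction:
L_src = 10·log₁₀(10^(83.9/10) − 10^(80.8/10)) = 10·log₁₀(125200000) = 81.0 dB SPL.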